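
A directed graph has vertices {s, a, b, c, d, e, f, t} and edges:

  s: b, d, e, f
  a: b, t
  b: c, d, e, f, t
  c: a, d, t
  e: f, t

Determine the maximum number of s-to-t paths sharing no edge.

2

Assign every edge capacity 1; by Menger, the answer equals the max flow.
Path s→b→t (+1); total 1.
Path s→e→t (+1); total 2.
No residual s→t path; max flow = 2.
Certifying cut of size 2: {s→b, s→e}.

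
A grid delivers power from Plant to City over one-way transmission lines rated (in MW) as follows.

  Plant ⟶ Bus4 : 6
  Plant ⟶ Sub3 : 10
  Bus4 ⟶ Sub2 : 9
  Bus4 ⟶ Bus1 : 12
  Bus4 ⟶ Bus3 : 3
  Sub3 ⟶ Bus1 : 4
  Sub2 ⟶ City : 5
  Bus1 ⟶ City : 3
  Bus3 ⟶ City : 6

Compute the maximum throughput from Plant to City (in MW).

Augment Plant→Bus4→Sub2→City: bottleneck 5, flow now 5.
Augment Plant→Bus4→Bus1→City: bottleneck 1, flow now 6.
Augment Plant→Sub3→Bus1→City: bottleneck 2, flow now 8.
Augment Plant→Sub3→Bus1→Bus4→Bus3→City: bottleneck 1, flow now 9. (uses reverse residual edge)
No augmenting path remains; maximum flow = 9.
In the residual graph, reachable from Plant: {Plant, Sub3, Bus1}.
Min-cut edges: Plant→Bus4 (6), Bus1→City (3); capacity 6 + 3 = 9.
This cut is saturated, so no flow can exceed 9.

9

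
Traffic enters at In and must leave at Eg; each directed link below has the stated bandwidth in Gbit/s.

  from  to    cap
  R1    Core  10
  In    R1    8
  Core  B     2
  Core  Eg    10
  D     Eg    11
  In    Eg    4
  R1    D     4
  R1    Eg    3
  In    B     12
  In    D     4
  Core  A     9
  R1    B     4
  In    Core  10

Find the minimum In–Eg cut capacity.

25

Augment In→Eg: bottleneck 4, flow now 4.
Augment In→R1→Eg: bottleneck 3, flow now 7.
Augment In→D→Eg: bottleneck 4, flow now 11.
Augment In→Core→Eg: bottleneck 10, flow now 21.
Augment In→R1→D→Eg: bottleneck 4, flow now 25.
No augmenting path remains; maximum flow = 25.
By max-flow min-cut, the minimum cut capacity equals the max flow.
In the residual graph, reachable from In: {In, R1, Core, B, A}.
Min-cut edges: In→D (4), In→Eg (4), R1→D (4), R1→Eg (3), Core→Eg (10); capacity 4 + 4 + 4 + 3 + 10 = 25.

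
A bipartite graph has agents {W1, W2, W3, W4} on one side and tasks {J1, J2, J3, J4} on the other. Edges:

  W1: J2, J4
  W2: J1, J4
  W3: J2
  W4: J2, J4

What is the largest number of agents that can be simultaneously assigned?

Unit-capacity flow: source→left, listed edges, right→sink; max matching = max flow.
Augmenting path W1→J2 (+1); matched 1.
Augmenting path W2→J1 (+1); matched 2.
Augmenting path W4→J4 (+1); matched 3.
No augmenting path remains; maximum matching = 3.
König certificate: {W2, J2, J4} is a vertex cover of size 3 (every listed pair touches it), so no matching can be larger.

3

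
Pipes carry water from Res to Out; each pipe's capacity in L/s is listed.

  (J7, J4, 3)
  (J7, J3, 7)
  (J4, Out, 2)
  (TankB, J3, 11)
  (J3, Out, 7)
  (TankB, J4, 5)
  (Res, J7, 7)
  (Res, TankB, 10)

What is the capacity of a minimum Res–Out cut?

Augment Res→J7→J4→Out: bottleneck 2, flow now 2.
Augment Res→J7→J3→Out: bottleneck 5, flow now 7.
Augment Res→TankB→J3→Out: bottleneck 2, flow now 9.
No augmenting path remains; maximum flow = 9.
By max-flow min-cut, the minimum cut capacity equals the max flow.
In the residual graph, reachable from Res: {Res, J7, TankB, J4, J3}.
Min-cut edges: J4→Out (2), J3→Out (7); capacity 2 + 7 = 9.

9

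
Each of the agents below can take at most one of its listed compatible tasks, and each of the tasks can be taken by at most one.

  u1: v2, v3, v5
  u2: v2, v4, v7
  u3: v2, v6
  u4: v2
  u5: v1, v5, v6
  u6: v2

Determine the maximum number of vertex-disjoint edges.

5

Unit-capacity flow: source→left, listed edges, right→sink; max matching = max flow.
Augmenting path u1→v2 (+1); matched 1.
Augmenting path u2→v4 (+1); matched 2.
Augmenting path u3→v6 (+1); matched 3.
Augmenting path u5→v1 (+1); matched 4.
Augmenting path u4→v2→u1→v3 (+1); matched 5.
No augmenting path remains; maximum matching = 5.
König certificate: {u1, u2, u3, u5, v2} is a vertex cover of size 5 (every listed pair touches it), so no matching can be larger.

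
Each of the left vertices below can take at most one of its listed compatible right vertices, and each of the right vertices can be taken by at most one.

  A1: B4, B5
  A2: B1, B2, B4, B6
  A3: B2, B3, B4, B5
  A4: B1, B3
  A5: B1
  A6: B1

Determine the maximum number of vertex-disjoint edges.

Unit-capacity flow: source→left, listed edges, right→sink; max matching = max flow.
Augmenting path A1→B4 (+1); matched 1.
Augmenting path A2→B1 (+1); matched 2.
Augmenting path A3→B2 (+1); matched 3.
Augmenting path A4→B3 (+1); matched 4.
Augmenting path A5→B1→A2→B6 (+1); matched 5.
No augmenting path remains; maximum matching = 5.
König certificate: {A1, A2, A3, A4, B1} is a vertex cover of size 5 (every listed pair touches it), so no matching can be larger.

5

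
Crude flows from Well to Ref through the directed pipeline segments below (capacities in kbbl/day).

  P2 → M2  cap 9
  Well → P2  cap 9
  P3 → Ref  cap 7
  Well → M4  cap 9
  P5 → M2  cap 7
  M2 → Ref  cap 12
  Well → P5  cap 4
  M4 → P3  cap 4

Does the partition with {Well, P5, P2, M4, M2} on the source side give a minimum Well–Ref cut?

Given cut capacity: 4 + 12 = 16.
Augment Well→P5→M2→Ref: bottleneck 4, flow now 4.
Augment Well→P2→M2→Ref: bottleneck 8, flow now 12.
Augment Well→M4→P3→Ref: bottleneck 4, flow now 16.
No augmenting path remains; maximum flow = 16.
Cut capacity 16 equals the max flow, so it is a minimum cut.

Yes — it is a minimum cut (capacity 16).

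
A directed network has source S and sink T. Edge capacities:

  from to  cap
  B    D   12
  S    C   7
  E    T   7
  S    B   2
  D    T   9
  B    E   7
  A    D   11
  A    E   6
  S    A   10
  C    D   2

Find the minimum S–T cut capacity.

14

Augment S→A→D→T: bottleneck 9, flow now 9.
Augment S→A→E→T: bottleneck 1, flow now 10.
Augment S→B→E→T: bottleneck 2, flow now 12.
Augment S→C→D→A→E→T: bottleneck 2, flow now 14. (uses reverse residual edge)
No augmenting path remains; maximum flow = 14.
By max-flow min-cut, the minimum cut capacity equals the max flow.
In the residual graph, reachable from S: {S, C}.
Min-cut edges: S→A (10), S→B (2), C→D (2); capacity 10 + 2 + 2 = 14.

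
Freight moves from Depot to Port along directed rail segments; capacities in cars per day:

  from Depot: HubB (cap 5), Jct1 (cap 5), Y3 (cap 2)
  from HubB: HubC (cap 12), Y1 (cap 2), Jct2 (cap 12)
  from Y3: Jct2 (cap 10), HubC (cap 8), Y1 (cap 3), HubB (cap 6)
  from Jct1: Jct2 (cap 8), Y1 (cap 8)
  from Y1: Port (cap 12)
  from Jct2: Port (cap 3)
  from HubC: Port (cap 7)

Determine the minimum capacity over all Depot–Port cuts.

Augment Depot→HubB→Y1→Port: bottleneck 2, flow now 2.
Augment Depot→HubB→Jct2→Port: bottleneck 3, flow now 5.
Augment Depot→Y3→Y1→Port: bottleneck 2, flow now 7.
Augment Depot→Jct1→Y1→Port: bottleneck 5, flow now 12.
No augmenting path remains; maximum flow = 12.
By max-flow min-cut, the minimum cut capacity equals the max flow.
In the residual graph, reachable from Depot: {Depot}.
Min-cut edges: Depot→HubB (5), Depot→Y3 (2), Depot→Jct1 (5); capacity 5 + 2 + 5 = 12.

12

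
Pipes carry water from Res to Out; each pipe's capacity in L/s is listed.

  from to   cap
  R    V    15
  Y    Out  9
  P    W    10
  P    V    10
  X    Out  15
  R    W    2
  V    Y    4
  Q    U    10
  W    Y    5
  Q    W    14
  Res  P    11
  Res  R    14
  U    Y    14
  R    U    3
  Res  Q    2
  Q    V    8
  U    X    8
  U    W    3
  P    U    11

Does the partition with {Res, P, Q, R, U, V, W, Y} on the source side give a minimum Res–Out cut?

Yes — it is a minimum cut (capacity 17).

Given cut capacity: 8 + 9 = 17.
Augment Res→P→U→X→Out: bottleneck 8, flow now 8.
Augment Res→P→U→Y→Out: bottleneck 3, flow now 11.
Augment Res→Q→U→Y→Out: bottleneck 2, flow now 13.
Augment Res→R→U→Y→Out: bottleneck 3, flow now 16.
Augment Res→R→V→Y→Out: bottleneck 1, flow now 17.
No augmenting path remains; maximum flow = 17.
Cut capacity 17 equals the max flow, so it is a minimum cut.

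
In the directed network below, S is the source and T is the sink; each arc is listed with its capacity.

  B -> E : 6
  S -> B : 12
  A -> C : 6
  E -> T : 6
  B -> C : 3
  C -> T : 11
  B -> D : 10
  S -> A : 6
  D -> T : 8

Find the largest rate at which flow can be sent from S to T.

Augment S→A→C→T: bottleneck 6, flow now 6.
Augment S→B→C→T: bottleneck 3, flow now 9.
Augment S→B→D→T: bottleneck 8, flow now 17.
Augment S→B→E→T: bottleneck 1, flow now 18.
No augmenting path remains; maximum flow = 18.
In the residual graph, reachable from S: {S}.
Min-cut edges: S→A (6), S→B (12); capacity 6 + 12 = 18.
This cut is saturated, so no flow can exceed 18.

18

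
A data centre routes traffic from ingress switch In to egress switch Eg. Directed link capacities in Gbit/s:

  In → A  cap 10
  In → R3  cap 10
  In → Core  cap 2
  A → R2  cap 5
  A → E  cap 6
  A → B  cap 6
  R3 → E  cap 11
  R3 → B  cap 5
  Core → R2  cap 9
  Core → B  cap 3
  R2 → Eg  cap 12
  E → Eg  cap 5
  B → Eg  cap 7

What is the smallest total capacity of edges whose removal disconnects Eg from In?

19

Augment In→A→R2→Eg: bottleneck 5, flow now 5.
Augment In→A→E→Eg: bottleneck 5, flow now 10.
Augment In→R3→B→Eg: bottleneck 5, flow now 15.
Augment In→Core→R2→Eg: bottleneck 2, flow now 17.
Augment In→R3→E→A→B→Eg: bottleneck 2, flow now 19. (uses reverse residual edge)
No augmenting path remains; maximum flow = 19.
By max-flow min-cut, the minimum cut capacity equals the max flow.
In the residual graph, reachable from In: {In, A, R3, E, B}.
Min-cut edges: In→Core (2), A→R2 (5), E→Eg (5), B→Eg (7); capacity 2 + 5 + 5 + 7 = 19.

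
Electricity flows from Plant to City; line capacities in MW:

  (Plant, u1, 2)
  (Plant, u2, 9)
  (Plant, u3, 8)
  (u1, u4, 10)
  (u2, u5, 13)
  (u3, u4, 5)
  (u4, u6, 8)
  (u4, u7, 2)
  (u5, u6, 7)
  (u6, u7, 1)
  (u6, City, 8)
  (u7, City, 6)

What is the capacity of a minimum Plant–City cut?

Augment Plant→u1→u4→u6→City: bottleneck 2, flow now 2.
Augment Plant→u2→u5→u6→City: bottleneck 6, flow now 8.
Augment Plant→u3→u4→u7→City: bottleneck 2, flow now 10.
Augment Plant→u2→u5→u6→u7→City: bottleneck 1, flow now 11.
No augmenting path remains; maximum flow = 11.
By max-flow min-cut, the minimum cut capacity equals the max flow.
In the residual graph, reachable from Plant: {Plant, u1, u2, u3, u4, u5, u6}.
Min-cut edges: u4→u7 (2), u6→u7 (1), u6→City (8); capacity 2 + 1 + 8 = 11.

11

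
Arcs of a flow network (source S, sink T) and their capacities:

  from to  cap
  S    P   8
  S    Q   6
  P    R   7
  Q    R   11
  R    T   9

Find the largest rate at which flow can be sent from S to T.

Augment S→P→R→T: bottleneck 7, flow now 7.
Augment S→Q→R→T: bottleneck 2, flow now 9.
No augmenting path remains; maximum flow = 9.
In the residual graph, reachable from S: {S, P, Q, R}.
Min-cut edges: R→T (9); capacity 9 = 9.
This cut is saturated, so no flow can exceed 9.

9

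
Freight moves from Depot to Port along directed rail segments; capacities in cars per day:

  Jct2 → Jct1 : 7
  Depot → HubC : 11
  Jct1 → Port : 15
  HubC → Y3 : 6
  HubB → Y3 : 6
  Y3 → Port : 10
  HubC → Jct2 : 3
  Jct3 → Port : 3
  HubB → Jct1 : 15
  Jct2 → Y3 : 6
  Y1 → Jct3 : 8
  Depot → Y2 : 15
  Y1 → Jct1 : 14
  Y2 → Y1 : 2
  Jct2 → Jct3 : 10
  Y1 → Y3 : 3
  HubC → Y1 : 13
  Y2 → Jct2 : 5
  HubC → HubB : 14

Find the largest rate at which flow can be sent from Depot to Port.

18

Augment Depot→HubC→Y3→Port: bottleneck 6, flow now 6.
Augment Depot→HubC→Jct2→Jct1→Port: bottleneck 3, flow now 9.
Augment Depot→HubC→HubB→Jct1→Port: bottleneck 2, flow now 11.
Augment Depot→Y2→Jct2→Jct1→Port: bottleneck 4, flow now 15.
Augment Depot→Y2→Jct2→Jct3→Port: bottleneck 1, flow now 16.
Augment Depot→Y2→Y1→Jct1→Port: bottleneck 2, flow now 18.
No augmenting path remains; maximum flow = 18.
In the residual graph, reachable from Depot: {Depot, Y2}.
Min-cut edges: Depot→HubC (11), Y2→Jct2 (5), Y2→Y1 (2); capacity 11 + 5 + 2 = 18.
This cut is saturated, so no flow can exceed 18.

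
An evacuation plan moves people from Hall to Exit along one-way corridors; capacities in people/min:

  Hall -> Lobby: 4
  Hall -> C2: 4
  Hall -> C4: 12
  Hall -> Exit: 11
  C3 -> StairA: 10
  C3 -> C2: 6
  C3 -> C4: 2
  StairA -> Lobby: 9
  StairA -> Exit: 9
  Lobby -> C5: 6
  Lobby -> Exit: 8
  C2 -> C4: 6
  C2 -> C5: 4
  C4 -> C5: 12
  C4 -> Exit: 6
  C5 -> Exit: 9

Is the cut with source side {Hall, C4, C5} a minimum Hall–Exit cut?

No — its capacity is 34, but the minimum cut has capacity 30.

Given cut capacity: 4 + 4 + 11 + 6 + 9 = 34.
Augment Hall→Exit: bottleneck 11, flow now 11.
Augment Hall→Lobby→Exit: bottleneck 4, flow now 15.
Augment Hall→C4→Exit: bottleneck 6, flow now 21.
Augment Hall→C2→C5→Exit: bottleneck 4, flow now 25.
Augment Hall→C4→C5→Exit: bottleneck 5, flow now 30.
No augmenting path remains; maximum flow = 30.
In the residual graph, reachable from Hall: {Hall, C2, C4, C5}.
Min-cut edges: Hall→Lobby (4), Hall→Exit (11), C4→Exit (6), C5→Exit (9); capacity 4 + 11 + 6 + 9 = 30.
Cut capacity 34 exceeds the max flow 30, so it is not minimum.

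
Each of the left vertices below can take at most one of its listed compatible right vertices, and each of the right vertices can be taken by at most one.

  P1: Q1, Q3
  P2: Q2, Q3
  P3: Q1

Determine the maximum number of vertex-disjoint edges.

Unit-capacity flow: source→left, listed edges, right→sink; max matching = max flow.
Augmenting path P1→Q1 (+1); matched 1.
Augmenting path P2→Q2 (+1); matched 2.
Augmenting path P3→Q1→P1→Q3 (+1); matched 3.
No augmenting path remains; maximum matching = 3.
König certificate: {P1, P2, P3} is a vertex cover of size 3 (every listed pair touches it), so no matching can be larger.

3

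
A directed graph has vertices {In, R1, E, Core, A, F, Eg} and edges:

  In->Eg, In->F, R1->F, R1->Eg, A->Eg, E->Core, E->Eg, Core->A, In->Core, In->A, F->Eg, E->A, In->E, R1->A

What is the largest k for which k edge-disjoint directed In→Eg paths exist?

Assign every edge capacity 1; by Menger, the answer equals the max flow.
Path In→Eg (+1); total 1.
Path In→E→Eg (+1); total 2.
Path In→A→Eg (+1); total 3.
Path In→F→Eg (+1); total 4.
No residual In→Eg path; max flow = 4.
Certifying cut of size 4: {A→Eg, In→E, In→Eg, In→F}.

4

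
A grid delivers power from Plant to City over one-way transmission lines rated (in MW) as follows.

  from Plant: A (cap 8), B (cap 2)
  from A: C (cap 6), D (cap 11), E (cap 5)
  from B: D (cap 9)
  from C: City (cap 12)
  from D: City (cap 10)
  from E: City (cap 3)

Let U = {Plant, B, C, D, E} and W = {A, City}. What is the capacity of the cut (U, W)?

33

Edges leaving {Plant, B, C, D, E}: Plant→A (8), C→City (12), D→City (10), E→City (3).
Cut capacity = 8 + 12 + 10 + 3 = 33.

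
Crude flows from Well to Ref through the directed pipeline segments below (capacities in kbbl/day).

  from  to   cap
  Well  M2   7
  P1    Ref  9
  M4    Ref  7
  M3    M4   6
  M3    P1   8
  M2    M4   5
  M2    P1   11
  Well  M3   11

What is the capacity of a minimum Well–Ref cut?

16

Augment Well→M2→P1→Ref: bottleneck 7, flow now 7.
Augment Well→M3→P1→Ref: bottleneck 2, flow now 9.
Augment Well→M3→M4→Ref: bottleneck 6, flow now 15.
Augment Well→M3→P1→M2→M4→Ref: bottleneck 1, flow now 16. (uses reverse residual edge)
No augmenting path remains; maximum flow = 16.
By max-flow min-cut, the minimum cut capacity equals the max flow.
In the residual graph, reachable from Well: {Well, M2, M3, P1, M4}.
Min-cut edges: P1→Ref (9), M4→Ref (7); capacity 9 + 7 = 16.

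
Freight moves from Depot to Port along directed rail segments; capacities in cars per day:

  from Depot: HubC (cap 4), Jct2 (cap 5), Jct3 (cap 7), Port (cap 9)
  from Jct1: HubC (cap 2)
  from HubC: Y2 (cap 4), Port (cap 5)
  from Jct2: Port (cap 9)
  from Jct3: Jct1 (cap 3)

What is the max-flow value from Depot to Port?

Augment Depot→Port: bottleneck 9, flow now 9.
Augment Depot→HubC→Port: bottleneck 4, flow now 13.
Augment Depot→Jct2→Port: bottleneck 5, flow now 18.
Augment Depot→Jct3→Jct1→HubC→Port: bottleneck 1, flow now 19.
No augmenting path remains; maximum flow = 19.
In the residual graph, reachable from Depot: {Depot, Jct1, HubC, Y2, Jct3}.
Min-cut edges: Depot→Jct2 (5), Depot→Port (9), HubC→Port (5); capacity 5 + 9 + 5 = 19.
This cut is saturated, so no flow can exceed 19.

19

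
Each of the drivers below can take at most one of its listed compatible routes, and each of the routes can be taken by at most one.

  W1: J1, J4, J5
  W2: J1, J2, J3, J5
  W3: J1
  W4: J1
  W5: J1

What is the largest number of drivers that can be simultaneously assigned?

Unit-capacity flow: source→left, listed edges, right→sink; max matching = max flow.
Augmenting path W1→J1 (+1); matched 1.
Augmenting path W2→J2 (+1); matched 2.
Augmenting path W3→J1→W1→J4 (+1); matched 3.
No augmenting path remains; maximum matching = 3.
König certificate: {W1, W2, J1} is a vertex cover of size 3 (every listed pair touches it), so no matching can be larger.

3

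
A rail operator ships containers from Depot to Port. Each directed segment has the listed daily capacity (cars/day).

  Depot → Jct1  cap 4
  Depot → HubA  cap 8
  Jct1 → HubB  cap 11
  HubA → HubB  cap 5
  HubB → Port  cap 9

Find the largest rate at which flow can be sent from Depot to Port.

9

Augment Depot→Jct1→HubB→Port: bottleneck 4, flow now 4.
Augment Depot→HubA→HubB→Port: bottleneck 5, flow now 9.
No augmenting path remains; maximum flow = 9.
In the residual graph, reachable from Depot: {Depot, HubA}.
Min-cut edges: Depot→Jct1 (4), HubA→HubB (5); capacity 4 + 5 = 9.
This cut is saturated, so no flow can exceed 9.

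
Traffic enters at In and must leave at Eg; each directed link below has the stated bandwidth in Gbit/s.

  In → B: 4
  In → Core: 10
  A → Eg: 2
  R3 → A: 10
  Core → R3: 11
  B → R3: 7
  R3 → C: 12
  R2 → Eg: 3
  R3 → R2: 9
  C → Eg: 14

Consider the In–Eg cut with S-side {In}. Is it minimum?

Yes — it is a minimum cut (capacity 14).

Given cut capacity: 4 + 10 = 14.
Augment In→B→R3→A→Eg: bottleneck 2, flow now 2.
Augment In→B→R3→R2→Eg: bottleneck 2, flow now 4.
Augment In→Core→R3→R2→Eg: bottleneck 1, flow now 5.
Augment In→Core→R3→C→Eg: bottleneck 9, flow now 14.
No augmenting path remains; maximum flow = 14.
Cut capacity 14 equals the max flow, so it is a minimum cut.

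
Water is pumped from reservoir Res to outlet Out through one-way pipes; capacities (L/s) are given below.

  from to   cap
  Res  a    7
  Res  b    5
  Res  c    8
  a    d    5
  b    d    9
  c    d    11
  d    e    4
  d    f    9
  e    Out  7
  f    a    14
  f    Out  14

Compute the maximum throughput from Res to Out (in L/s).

Augment Res→a→d→e→Out: bottleneck 4, flow now 4.
Augment Res→a→d→f→Out: bottleneck 1, flow now 5.
Augment Res→b→d→f→Out: bottleneck 5, flow now 10.
Augment Res→c→d→f→Out: bottleneck 3, flow now 13.
No augmenting path remains; maximum flow = 13.
In the residual graph, reachable from Res: {Res, a, b, c, d}.
Min-cut edges: d→e (4), d→f (9); capacity 4 + 9 = 13.
This cut is saturated, so no flow can exceed 13.

13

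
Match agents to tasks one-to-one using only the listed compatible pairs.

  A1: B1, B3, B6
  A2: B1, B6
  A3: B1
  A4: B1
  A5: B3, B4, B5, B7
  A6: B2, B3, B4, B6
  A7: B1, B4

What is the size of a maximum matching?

6

Unit-capacity flow: source→left, listed edges, right→sink; max matching = max flow.
Augmenting path A1→B1 (+1); matched 1.
Augmenting path A2→B6 (+1); matched 2.
Augmenting path A5→B3 (+1); matched 3.
Augmenting path A6→B2 (+1); matched 4.
Augmenting path A7→B4 (+1); matched 5.
Augmenting path A3→B1→A1→B3→A5→B5 (+1); matched 6.
No augmenting path remains; maximum matching = 6.
König certificate: {A1, A2, A5, A6, A7, B1} is a vertex cover of size 6 (every listed pair touches it), so no matching can be larger.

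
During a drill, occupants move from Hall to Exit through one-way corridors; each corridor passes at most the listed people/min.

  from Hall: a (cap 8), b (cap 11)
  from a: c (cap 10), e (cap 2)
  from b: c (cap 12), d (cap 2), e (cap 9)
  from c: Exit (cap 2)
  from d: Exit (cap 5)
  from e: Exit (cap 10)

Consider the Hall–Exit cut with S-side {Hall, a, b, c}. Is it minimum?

No — its capacity is 15, but the minimum cut has capacity 14.

Given cut capacity: 2 + 2 + 9 + 2 = 15.
Augment Hall→a→c→Exit: bottleneck 2, flow now 2.
Augment Hall→a→e→Exit: bottleneck 2, flow now 4.
Augment Hall→b→d→Exit: bottleneck 2, flow now 6.
Augment Hall→b→e→Exit: bottleneck 8, flow now 14.
No augmenting path remains; maximum flow = 14.
In the residual graph, reachable from Hall: {Hall, a, b, c, e}.
Min-cut edges: b→d (2), c→Exit (2), e→Exit (10); capacity 2 + 2 + 10 = 14.
Cut capacity 15 exceeds the max flow 14, so it is not minimum.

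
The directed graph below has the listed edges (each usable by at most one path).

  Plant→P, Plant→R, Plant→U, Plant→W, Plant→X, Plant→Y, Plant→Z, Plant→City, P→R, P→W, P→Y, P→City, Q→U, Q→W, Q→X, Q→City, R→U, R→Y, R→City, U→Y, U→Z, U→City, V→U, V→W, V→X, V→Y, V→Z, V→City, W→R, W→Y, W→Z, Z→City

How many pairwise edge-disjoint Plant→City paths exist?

Assign every edge capacity 1; by Menger, the answer equals the max flow.
Path Plant→City (+1); total 1.
Path Plant→P→City (+1); total 2.
Path Plant→R→City (+1); total 3.
Path Plant→U→City (+1); total 4.
Path Plant→Z→City (+1); total 5.
No residual Plant→City path; max flow = 5.
Certifying cut of size 5: {Plant→City, Plant→P, R→City, U→City, Z→City}.

5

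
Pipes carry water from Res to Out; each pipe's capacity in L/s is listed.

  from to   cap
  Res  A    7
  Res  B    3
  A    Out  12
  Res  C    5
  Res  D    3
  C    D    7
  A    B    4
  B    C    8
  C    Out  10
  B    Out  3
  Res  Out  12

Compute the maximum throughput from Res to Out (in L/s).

27

Augment Res→Out: bottleneck 12, flow now 12.
Augment Res→A→Out: bottleneck 7, flow now 19.
Augment Res→B→Out: bottleneck 3, flow now 22.
Augment Res→C→Out: bottleneck 5, flow now 27.
No augmenting path remains; maximum flow = 27.
In the residual graph, reachable from Res: {Res, D}.
Min-cut edges: Res→A (7), Res→B (3), Res→C (5), Res→Out (12); capacity 7 + 3 + 5 + 12 = 27.
This cut is saturated, so no flow can exceed 27.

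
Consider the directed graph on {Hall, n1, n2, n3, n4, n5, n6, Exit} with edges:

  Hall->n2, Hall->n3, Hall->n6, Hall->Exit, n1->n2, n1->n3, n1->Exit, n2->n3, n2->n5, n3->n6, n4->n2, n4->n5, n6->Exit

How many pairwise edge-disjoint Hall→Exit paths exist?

2

Assign every edge capacity 1; by Menger, the answer equals the max flow.
Path Hall→Exit (+1); total 1.
Path Hall→n6→Exit (+1); total 2.
No residual Hall→Exit path; max flow = 2.
Certifying cut of size 2: {Hall→Exit, n6→Exit}.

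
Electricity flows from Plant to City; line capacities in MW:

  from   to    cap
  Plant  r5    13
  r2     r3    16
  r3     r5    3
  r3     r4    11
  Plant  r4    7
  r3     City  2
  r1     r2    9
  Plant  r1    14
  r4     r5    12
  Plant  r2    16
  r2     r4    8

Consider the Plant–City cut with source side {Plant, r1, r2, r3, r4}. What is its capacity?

30

Edges leaving {Plant, r1, r2, r3, r4}: Plant→r5 (13), r3→r5 (3), r3→City (2), r4→r5 (12).
Cut capacity = 13 + 3 + 2 + 12 = 30.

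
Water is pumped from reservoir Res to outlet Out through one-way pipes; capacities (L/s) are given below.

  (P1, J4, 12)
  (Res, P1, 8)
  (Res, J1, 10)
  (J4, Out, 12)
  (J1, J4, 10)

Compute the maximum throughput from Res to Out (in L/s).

12

Augment Res→P1→J4→Out: bottleneck 8, flow now 8.
Augment Res→J1→J4→Out: bottleneck 4, flow now 12.
No augmenting path remains; maximum flow = 12.
In the residual graph, reachable from Res: {Res, P1, J1, J4}.
Min-cut edges: J4→Out (12); capacity 12 = 12.
This cut is saturated, so no flow can exceed 12.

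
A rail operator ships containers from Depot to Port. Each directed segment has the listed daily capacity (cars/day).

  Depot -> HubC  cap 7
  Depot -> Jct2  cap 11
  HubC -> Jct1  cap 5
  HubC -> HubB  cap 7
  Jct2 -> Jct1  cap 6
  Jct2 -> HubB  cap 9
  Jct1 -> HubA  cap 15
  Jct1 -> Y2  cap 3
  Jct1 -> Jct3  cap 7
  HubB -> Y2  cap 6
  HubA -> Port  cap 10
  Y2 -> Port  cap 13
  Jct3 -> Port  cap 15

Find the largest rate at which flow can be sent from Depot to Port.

Augment Depot→HubC→Jct1→HubA→Port: bottleneck 5, flow now 5.
Augment Depot→HubC→HubB→Y2→Port: bottleneck 2, flow now 7.
Augment Depot→Jct2→Jct1→HubA→Port: bottleneck 5, flow now 12.
Augment Depot→Jct2→Jct1→Y2→Port: bottleneck 1, flow now 13.
Augment Depot→Jct2→HubB→Y2→Port: bottleneck 4, flow now 17.
No augmenting path remains; maximum flow = 17.
In the residual graph, reachable from Depot: {Depot, HubC, Jct2, HubB}.
Min-cut edges: HubC→Jct1 (5), Jct2→Jct1 (6), HubB→Y2 (6); capacity 5 + 6 + 6 = 17.
This cut is saturated, so no flow can exceed 17.

17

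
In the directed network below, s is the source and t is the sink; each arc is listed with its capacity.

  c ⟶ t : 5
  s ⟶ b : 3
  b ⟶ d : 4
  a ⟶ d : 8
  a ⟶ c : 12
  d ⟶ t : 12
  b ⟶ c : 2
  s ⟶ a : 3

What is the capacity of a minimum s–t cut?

Augment s→a→c→t: bottleneck 3, flow now 3.
Augment s→b→c→t: bottleneck 2, flow now 5.
Augment s→b→d→t: bottleneck 1, flow now 6.
No augmenting path remains; maximum flow = 6.
By max-flow min-cut, the minimum cut capacity equals the max flow.
In the residual graph, reachable from s: {s}.
Min-cut edges: s→a (3), s→b (3); capacity 3 + 3 = 6.

6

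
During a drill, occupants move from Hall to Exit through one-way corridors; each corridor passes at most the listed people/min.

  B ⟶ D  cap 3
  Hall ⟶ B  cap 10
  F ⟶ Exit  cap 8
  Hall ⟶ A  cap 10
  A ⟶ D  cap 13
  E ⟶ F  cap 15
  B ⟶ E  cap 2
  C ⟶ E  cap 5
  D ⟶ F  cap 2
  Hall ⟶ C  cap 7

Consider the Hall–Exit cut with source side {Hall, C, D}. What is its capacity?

Edges leaving {Hall, C, D}: Hall→A (10), Hall→B (10), C→E (5), D→F (2).
Cut capacity = 10 + 10 + 5 + 2 = 27.

27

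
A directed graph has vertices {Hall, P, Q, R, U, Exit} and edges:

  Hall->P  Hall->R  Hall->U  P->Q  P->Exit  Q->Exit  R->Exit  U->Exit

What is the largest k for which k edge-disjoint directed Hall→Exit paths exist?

Assign every edge capacity 1; by Menger, the answer equals the max flow.
Path Hall→P→Exit (+1); total 1.
Path Hall→R→Exit (+1); total 2.
Path Hall→U→Exit (+1); total 3.
No residual Hall→Exit path; max flow = 3.
Certifying cut of size 3: {Hall→P, Hall→R, Hall→U}.

3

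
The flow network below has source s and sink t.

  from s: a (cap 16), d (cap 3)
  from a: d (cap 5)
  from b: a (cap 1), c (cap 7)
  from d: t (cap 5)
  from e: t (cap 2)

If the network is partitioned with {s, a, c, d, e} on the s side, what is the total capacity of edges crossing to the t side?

Edges leaving {s, a, c, d, e}: d→t (5), e→t (2).
Cut capacity = 5 + 2 = 7.

7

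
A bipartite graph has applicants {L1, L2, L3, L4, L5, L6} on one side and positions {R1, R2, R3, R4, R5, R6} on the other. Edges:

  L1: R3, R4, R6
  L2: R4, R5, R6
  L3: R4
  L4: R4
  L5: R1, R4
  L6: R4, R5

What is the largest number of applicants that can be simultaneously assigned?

Unit-capacity flow: source→left, listed edges, right→sink; max matching = max flow.
Augmenting path L1→R3 (+1); matched 1.
Augmenting path L2→R4 (+1); matched 2.
Augmenting path L5→R1 (+1); matched 3.
Augmenting path L6→R5 (+1); matched 4.
Augmenting path L3→R4→L2→R6 (+1); matched 5.
No augmenting path remains; maximum matching = 5.
König certificate: {L1, L2, L5, L6, R4} is a vertex cover of size 5 (every listed pair touches it), so no matching can be larger.

5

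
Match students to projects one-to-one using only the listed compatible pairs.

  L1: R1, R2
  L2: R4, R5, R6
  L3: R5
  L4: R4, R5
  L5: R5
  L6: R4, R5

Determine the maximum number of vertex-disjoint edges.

4

Unit-capacity flow: source→left, listed edges, right→sink; max matching = max flow.
Augmenting path L1→R1 (+1); matched 1.
Augmenting path L2→R4 (+1); matched 2.
Augmenting path L3→R5 (+1); matched 3.
Augmenting path L4→R4→L2→R6 (+1); matched 4.
No augmenting path remains; maximum matching = 4.
König certificate: {L1, L2, R4, R5} is a vertex cover of size 4 (every listed pair touches it), so no matching can be larger.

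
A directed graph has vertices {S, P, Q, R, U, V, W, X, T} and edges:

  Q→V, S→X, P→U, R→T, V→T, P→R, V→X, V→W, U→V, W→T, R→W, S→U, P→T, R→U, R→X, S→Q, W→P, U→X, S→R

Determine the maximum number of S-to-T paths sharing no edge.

Assign every edge capacity 1; by Menger, the answer equals the max flow.
Path S→R→T (+1); total 1.
Path S→Q→V→T (+1); total 2.
Path S→U→V→W→T (+1); total 3.
No residual S→T path; max flow = 3.
Certifying cut of size 3: {S→Q, S→R, S→U}.

3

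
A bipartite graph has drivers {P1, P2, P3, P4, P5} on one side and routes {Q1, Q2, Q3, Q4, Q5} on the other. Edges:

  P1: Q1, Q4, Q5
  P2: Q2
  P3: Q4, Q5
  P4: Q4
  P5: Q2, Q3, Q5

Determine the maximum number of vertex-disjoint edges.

5

Unit-capacity flow: source→left, listed edges, right→sink; max matching = max flow.
Augmenting path P1→Q1 (+1); matched 1.
Augmenting path P2→Q2 (+1); matched 2.
Augmenting path P3→Q4 (+1); matched 3.
Augmenting path P5→Q3 (+1); matched 4.
Augmenting path P4→Q4→P3→Q5 (+1); matched 5.
No augmenting path remains; maximum matching = 5.
König certificate: {P1, P2, P3, P4, P5} is a vertex cover of size 5 (every listed pair touches it), so no matching can be larger.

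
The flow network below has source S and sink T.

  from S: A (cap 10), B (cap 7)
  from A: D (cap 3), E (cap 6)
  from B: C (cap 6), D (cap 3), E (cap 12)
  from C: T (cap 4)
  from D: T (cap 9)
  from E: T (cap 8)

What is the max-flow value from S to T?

16

Augment S→A→D→T: bottleneck 3, flow now 3.
Augment S→A→E→T: bottleneck 6, flow now 9.
Augment S→B→C→T: bottleneck 4, flow now 13.
Augment S→B→D→T: bottleneck 3, flow now 16.
No augmenting path remains; maximum flow = 16.
In the residual graph, reachable from S: {S, A}.
Min-cut edges: S→B (7), A→D (3), A→E (6); capacity 7 + 3 + 6 = 16.
This cut is saturated, so no flow can exceed 16.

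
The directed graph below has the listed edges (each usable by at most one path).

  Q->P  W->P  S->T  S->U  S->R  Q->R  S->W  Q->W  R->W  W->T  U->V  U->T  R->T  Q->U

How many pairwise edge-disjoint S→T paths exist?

Assign every edge capacity 1; by Menger, the answer equals the max flow.
Path S→T (+1); total 1.
Path S→R→T (+1); total 2.
Path S→U→T (+1); total 3.
Path S→W→T (+1); total 4.
No residual S→T path; max flow = 4.
Certifying cut of size 4: {S→R, S→T, S→U, S→W}.

4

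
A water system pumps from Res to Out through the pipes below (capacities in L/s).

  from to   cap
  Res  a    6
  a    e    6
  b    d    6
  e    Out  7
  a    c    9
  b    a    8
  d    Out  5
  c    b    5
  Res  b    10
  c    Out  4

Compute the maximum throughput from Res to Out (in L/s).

15

Augment Res→a→c→Out: bottleneck 4, flow now 4.
Augment Res→a→e→Out: bottleneck 2, flow now 6.
Augment Res→b→d→Out: bottleneck 5, flow now 11.
Augment Res→b→a→e→Out: bottleneck 4, flow now 15.
No augmenting path remains; maximum flow = 15.
In the residual graph, reachable from Res: {Res, a, b, c, d}.
Min-cut edges: a→e (6), c→Out (4), d→Out (5); capacity 6 + 4 + 5 = 15.
This cut is saturated, so no flow can exceed 15.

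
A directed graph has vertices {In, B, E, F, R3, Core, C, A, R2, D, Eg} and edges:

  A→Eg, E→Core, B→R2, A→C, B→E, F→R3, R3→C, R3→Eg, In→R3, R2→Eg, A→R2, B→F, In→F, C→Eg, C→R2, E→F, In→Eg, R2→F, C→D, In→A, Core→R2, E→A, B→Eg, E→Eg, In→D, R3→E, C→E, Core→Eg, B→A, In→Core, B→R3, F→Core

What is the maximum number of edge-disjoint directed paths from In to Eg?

Assign every edge capacity 1; by Menger, the answer equals the max flow.
Path In→Eg (+1); total 1.
Path In→R3→Eg (+1); total 2.
Path In→Core→Eg (+1); total 3.
Path In→A→Eg (+1); total 4.
Path In→F→R3→E→Eg (+1); total 5.
No residual In→Eg path; max flow = 5.
Certifying cut of size 5: {In→A, In→Core, In→Eg, In→F, In→R3}.

5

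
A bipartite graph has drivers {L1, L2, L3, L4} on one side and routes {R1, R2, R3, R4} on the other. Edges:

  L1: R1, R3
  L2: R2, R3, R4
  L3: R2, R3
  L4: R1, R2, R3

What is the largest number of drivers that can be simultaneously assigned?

4

Unit-capacity flow: source→left, listed edges, right→sink; max matching = max flow.
Augmenting path L1→R1 (+1); matched 1.
Augmenting path L2→R2 (+1); matched 2.
Augmenting path L3→R3 (+1); matched 3.
Augmenting path L4→R2→L2→R4 (+1); matched 4.
No augmenting path remains; maximum matching = 4.
König certificate: {L1, L2, L3, L4} is a vertex cover of size 4 (every listed pair touches it), so no matching can be larger.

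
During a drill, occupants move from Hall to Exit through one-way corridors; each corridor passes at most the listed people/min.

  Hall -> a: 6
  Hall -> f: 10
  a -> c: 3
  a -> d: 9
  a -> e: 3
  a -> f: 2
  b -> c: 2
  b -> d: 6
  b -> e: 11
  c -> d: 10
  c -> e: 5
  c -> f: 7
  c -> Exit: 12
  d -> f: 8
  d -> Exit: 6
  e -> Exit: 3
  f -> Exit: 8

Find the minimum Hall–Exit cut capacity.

14

Augment Hall→f→Exit: bottleneck 8, flow now 8.
Augment Hall→a→c→Exit: bottleneck 3, flow now 11.
Augment Hall→a→d→Exit: bottleneck 3, flow now 14.
No augmenting path remains; maximum flow = 14.
By max-flow min-cut, the minimum cut capacity equals the max flow.
In the residual graph, reachable from Hall: {Hall, f}.
Min-cut edges: Hall→a (6), f→Exit (8); capacity 6 + 8 = 14.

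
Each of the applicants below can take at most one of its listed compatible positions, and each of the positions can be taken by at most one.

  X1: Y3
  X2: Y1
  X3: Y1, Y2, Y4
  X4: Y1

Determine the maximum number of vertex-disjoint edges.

Unit-capacity flow: source→left, listed edges, right→sink; max matching = max flow.
Augmenting path X1→Y3 (+1); matched 1.
Augmenting path X2→Y1 (+1); matched 2.
Augmenting path X3→Y2 (+1); matched 3.
No augmenting path remains; maximum matching = 3.
König certificate: {X1, X3, Y1} is a vertex cover of size 3 (every listed pair touches it), so no matching can be larger.

3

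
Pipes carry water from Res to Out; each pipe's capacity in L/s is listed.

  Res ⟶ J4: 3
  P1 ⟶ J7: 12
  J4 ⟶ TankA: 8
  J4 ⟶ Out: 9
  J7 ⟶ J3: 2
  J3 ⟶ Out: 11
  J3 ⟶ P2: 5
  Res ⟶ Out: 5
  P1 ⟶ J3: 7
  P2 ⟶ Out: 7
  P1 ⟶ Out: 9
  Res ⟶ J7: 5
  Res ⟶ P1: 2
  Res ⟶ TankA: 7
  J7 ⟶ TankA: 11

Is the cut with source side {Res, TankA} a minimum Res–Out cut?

No — its capacity is 15, but the minimum cut has capacity 12.

Given cut capacity: 2 + 5 + 3 + 5 = 15.
Augment Res→Out: bottleneck 5, flow now 5.
Augment Res→P1→Out: bottleneck 2, flow now 7.
Augment Res→J4→Out: bottleneck 3, flow now 10.
Augment Res→J7→J3→Out: bottleneck 2, flow now 12.
No augmenting path remains; maximum flow = 12.
In the residual graph, reachable from Res: {Res, J7, TankA}.
Min-cut edges: Res→P1 (2), Res→J4 (3), Res→Out (5), J7→J3 (2); capacity 2 + 3 + 5 + 2 = 12.
Cut capacity 15 exceeds the max flow 12, so it is not minimum.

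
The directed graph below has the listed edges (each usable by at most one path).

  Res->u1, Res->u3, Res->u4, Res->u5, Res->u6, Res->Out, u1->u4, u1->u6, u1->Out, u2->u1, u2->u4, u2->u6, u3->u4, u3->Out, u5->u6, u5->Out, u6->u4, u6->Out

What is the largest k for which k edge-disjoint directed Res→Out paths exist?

Assign every edge capacity 1; by Menger, the answer equals the max flow.
Path Res→Out (+1); total 1.
Path Res→u1→Out (+1); total 2.
Path Res→u3→Out (+1); total 3.
Path Res→u5→Out (+1); total 4.
Path Res→u6→Out (+1); total 5.
No residual Res→Out path; max flow = 5.
Certifying cut of size 5: {Res→Out, Res→u1, Res→u3, Res→u5, Res→u6}.

5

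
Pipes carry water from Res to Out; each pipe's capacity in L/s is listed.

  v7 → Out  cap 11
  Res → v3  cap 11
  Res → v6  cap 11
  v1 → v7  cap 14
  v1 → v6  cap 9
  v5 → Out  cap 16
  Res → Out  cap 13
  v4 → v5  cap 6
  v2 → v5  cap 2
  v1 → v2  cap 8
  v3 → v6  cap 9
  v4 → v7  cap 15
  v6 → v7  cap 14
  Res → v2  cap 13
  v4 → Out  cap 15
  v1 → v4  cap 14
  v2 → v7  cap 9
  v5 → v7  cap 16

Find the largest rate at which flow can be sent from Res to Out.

Augment Res→Out: bottleneck 13, flow now 13.
Augment Res→v2→v5→Out: bottleneck 2, flow now 15.
Augment Res→v2→v7→Out: bottleneck 9, flow now 24.
Augment Res→v6→v7→Out: bottleneck 2, flow now 26.
No augmenting path remains; maximum flow = 26.
In the residual graph, reachable from Res: {Res, v2, v3, v6, v7}.
Min-cut edges: Res→Out (13), v2→v5 (2), v7→Out (11); capacity 13 + 2 + 11 = 26.
This cut is saturated, so no flow can exceed 26.

26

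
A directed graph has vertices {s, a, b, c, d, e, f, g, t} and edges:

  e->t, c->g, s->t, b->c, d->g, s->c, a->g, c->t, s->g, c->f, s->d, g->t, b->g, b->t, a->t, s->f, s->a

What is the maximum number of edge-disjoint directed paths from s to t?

4

Assign every edge capacity 1; by Menger, the answer equals the max flow.
Path s→t (+1); total 1.
Path s→a→t (+1); total 2.
Path s→c→t (+1); total 3.
Path s→g→t (+1); total 4.
No residual s→t path; max flow = 4.
Certifying cut of size 4: {g→t, s→a, s→c, s→t}.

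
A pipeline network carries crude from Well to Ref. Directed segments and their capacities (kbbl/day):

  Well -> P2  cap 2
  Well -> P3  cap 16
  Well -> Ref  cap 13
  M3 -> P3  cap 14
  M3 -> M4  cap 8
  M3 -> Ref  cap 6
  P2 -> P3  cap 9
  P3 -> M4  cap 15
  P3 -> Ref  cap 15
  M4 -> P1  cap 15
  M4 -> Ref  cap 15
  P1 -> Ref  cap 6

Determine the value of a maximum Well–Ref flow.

Augment Well→Ref: bottleneck 13, flow now 13.
Augment Well→P3→Ref: bottleneck 15, flow now 28.
Augment Well→P3→M4→Ref: bottleneck 1, flow now 29.
Augment Well→P2→P3→M4→Ref: bottleneck 2, flow now 31.
No augmenting path remains; maximum flow = 31.
In the residual graph, reachable from Well: {Well}.
Min-cut edges: Well→P2 (2), Well→P3 (16), Well→Ref (13); capacity 2 + 16 + 13 = 31.
This cut is saturated, so no flow can exceed 31.

31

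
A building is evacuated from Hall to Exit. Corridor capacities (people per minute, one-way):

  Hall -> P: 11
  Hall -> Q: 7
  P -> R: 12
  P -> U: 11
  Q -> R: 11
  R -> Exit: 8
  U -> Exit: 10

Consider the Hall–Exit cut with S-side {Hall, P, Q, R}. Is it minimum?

No — its capacity is 19, but the minimum cut has capacity 18.

Given cut capacity: 11 + 8 = 19.
Augment Hall→P→R→Exit: bottleneck 8, flow now 8.
Augment Hall→P→U→Exit: bottleneck 3, flow now 11.
Augment Hall→Q→R→P→U→Exit: bottleneck 7, flow now 18. (uses reverse residual edge)
No augmenting path remains; maximum flow = 18.
In the residual graph, reachable from Hall: {Hall}.
Min-cut edges: Hall→P (11), Hall→Q (7); capacity 11 + 7 = 18.
Cut capacity 19 exceeds the max flow 18, so it is not minimum.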